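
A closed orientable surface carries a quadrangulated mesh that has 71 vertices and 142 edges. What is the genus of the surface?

Every face is a square and each edge borders two faces, so 4F = 2·142, giving F = 71.
χ = V − E + F = 71 − 142 + 71 = 0.
For a closed orientable surface χ = 2 − 2g, so g = (2 − (0))/2 = 1.

1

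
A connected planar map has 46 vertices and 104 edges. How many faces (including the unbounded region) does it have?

60

Euler's formula for a connected plane graph: V − E + F = 2, so F = 2 − 46 + 104 = 60.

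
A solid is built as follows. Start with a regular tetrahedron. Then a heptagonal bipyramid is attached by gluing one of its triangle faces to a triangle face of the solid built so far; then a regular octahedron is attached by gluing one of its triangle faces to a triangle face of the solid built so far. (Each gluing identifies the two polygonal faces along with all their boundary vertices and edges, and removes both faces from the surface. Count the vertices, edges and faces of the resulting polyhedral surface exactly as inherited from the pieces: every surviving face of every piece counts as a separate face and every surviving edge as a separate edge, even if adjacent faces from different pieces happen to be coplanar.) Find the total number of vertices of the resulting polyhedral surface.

13

A regular tetrahedron: V=4, E=6, F=4.
Attach a heptagonal bipyramid (V=9, E=21, F=14) along a 3-gon: merge 3 vertices and 3 edges, delete both glued faces → V=10, E=24, F=16.
Attach a regular octahedron (V=6, E=12, F=8) along a 3-gon: merge 3 vertices and 3 edges, delete both glued faces → V=13, E=33, F=22.
Check: V − E + F = 13 − 33 + 22 = 2.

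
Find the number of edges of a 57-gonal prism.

A prism on an n-gon has two n-gon bases and n rectangular sides: V = 2·57 = 114, E = 3·57 = 171, F = 57 + 2 = 59.
Check: V − E + F = 114 − 171 + 59 = 2.

171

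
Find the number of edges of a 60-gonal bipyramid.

A bipyramid over an n-gon has 2n triangular faces and n + 2 vertices: V = 60 + 2 = 62, E = 3·60 = 180, F = 2·60 = 120.

180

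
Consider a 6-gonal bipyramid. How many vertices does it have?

A bipyramid over an n-gon has 2n triangular faces and n + 2 vertices: V = 6 + 2 = 8, E = 3·6 = 18, F = 2·6 = 12.

8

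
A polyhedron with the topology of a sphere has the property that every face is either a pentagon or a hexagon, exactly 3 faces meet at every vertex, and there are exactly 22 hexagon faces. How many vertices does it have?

64

Let x be the number of pentagons; then F = 22 + x.
Edge–face incidences: 2E = 6·22 + 5·x = 132 + 5x.
Every vertex has degree 3, so 3V = 2E.
Euler: V − E + F = 2 ⇒ (2E)/3 − E + (22 + x) = 2.
Multiply by 6: 2·(2E) − 3·(2E) + 6·(22 + x) = 12, i.e. 132 + 6x − (132 + 5x) = 12.
Collecting terms: x = 12.
Then 2E = 132 + 5·12 = 192, so E = 96, V = 2E/3 = 64, F = 22 + 12 = 34.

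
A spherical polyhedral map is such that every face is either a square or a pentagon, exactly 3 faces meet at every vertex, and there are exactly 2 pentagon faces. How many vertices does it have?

10

Let x be the number of squares; then F = 2 + x.
Edge–face incidences: 2E = 5·2 + 4·x = 10 + 4x.
Every vertex has degree 3, so 3V = 2E.
Euler: V − E + F = 2 ⇒ (2E)/3 − E + (2 + x) = 2.
Multiply by 6: 2·(2E) − 3·(2E) + 6·(2 + x) = 12, i.e. 12 + 6x − (10 + 4x) = 12.
Collecting terms: 2x + 2 = 12, so 2x = 10, so x = 5.
Then 2E = 10 + 4·5 = 30, so E = 15, V = 2E/3 = 10, F = 2 + 5 = 7.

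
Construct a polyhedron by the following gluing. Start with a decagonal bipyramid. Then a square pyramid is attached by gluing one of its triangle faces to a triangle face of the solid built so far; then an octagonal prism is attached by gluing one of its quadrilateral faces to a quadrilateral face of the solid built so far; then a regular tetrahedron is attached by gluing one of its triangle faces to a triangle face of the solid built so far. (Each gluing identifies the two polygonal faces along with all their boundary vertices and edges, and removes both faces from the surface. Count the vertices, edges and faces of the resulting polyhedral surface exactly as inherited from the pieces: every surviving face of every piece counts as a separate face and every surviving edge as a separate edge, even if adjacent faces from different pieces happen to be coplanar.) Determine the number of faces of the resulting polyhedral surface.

33

A decagonal bipyramid: V=12, E=30, F=20.
Attach a square pyramid (V=5, E=8, F=5) along a 3-gon: merge 3 vertices and 3 edges, delete both glued faces → V=14, E=35, F=23.
Attach an octagonal prism (V=16, E=24, F=10) along a 4-gon: merge 4 vertices and 4 edges, delete both glued faces → V=26, E=55, F=31.
Attach a regular tetrahedron (V=4, E=6, F=4) along a 3-gon: merge 3 vertices and 3 edges, delete both glued faces → V=27, E=58, F=33.
Check: V − E + F = 27 − 58 + 33 = 2.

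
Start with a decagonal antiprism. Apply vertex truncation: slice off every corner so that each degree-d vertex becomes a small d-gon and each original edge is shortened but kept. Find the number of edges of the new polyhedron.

120

The base solid has V = 20, E = 40, F = 22.
Truncation replaces each original edge-end by a new vertex, so V′ = 2E = 80.
Each original edge survives, and each old vertex of degree d contributes d new edges; summing degrees gives Σd = 2E, so E′ = E + 2E = 3E = 120.
Each original face survives and each original vertex becomes one new face: F′ = F + V = 42.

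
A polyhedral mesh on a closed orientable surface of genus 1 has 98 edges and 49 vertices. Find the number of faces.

For a closed orientable surface of genus 1, χ = 2 − 2·1 = 0.
F = 0 − V + E = 0 − 49 + 98 = 49.

49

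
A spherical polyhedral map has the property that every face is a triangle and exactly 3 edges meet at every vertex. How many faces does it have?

4

Each face has 3 edges and each edge borders two faces, so 2E = 3F.
Each vertex has degree 3, so 3V = 2E and hence V = 3F/3.
Euler: V − E + F = 2 ⇒ (3F/3) − (3F/2) + F = 2.
Multiply by 6: (6 − 9 + 6)F = 12, i.e. 3F = 12.
So F = 4, E = 3·4/2 = 6, V = 3·4/3 = 4.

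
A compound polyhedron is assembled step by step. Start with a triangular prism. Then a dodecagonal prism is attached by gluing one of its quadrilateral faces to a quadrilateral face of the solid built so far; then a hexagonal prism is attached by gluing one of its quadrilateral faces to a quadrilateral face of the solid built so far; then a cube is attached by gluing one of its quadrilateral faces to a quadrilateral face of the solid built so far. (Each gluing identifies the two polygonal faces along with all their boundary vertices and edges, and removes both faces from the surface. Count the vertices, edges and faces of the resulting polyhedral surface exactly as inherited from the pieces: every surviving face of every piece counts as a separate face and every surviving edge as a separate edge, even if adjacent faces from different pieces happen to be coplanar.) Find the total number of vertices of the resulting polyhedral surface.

A triangular prism: V=6, E=9, F=5.
Attach a dodecagonal prism (V=24, E=36, F=14) along a 4-gon: merge 4 vertices and 4 edges, delete both glued faces → V=26, E=41, F=17.
Attach a hexagonal prism (V=12, E=18, F=8) along a 4-gon: merge 4 vertices and 4 edges, delete both glued faces → V=34, E=55, F=23.
Attach a cube (V=8, E=12, F=6) along a 4-gon: merge 4 vertices and 4 edges, delete both glued faces → V=38, E=63, F=27.
Check: V − E + F = 38 − 63 + 27 = 2.

38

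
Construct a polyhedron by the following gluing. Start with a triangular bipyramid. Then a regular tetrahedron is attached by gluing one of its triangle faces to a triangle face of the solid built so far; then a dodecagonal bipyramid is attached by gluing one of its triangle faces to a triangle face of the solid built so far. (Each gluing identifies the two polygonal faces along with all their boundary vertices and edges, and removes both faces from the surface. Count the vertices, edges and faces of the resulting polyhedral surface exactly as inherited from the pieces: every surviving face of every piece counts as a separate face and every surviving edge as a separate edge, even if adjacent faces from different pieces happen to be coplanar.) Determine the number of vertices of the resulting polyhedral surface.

17

A triangular bipyramid: V=5, E=9, F=6.
Attach a regular tetrahedron (V=4, E=6, F=4) along a 3-gon: merge 3 vertices and 3 edges, delete both glued faces → V=6, E=12, F=8.
Attach a dodecagonal bipyramid (V=14, E=36, F=24) along a 3-gon: merge 3 vertices and 3 edges, delete both glued faces → V=17, E=45, F=30.
Check: V − E + F = 17 − 45 + 30 = 2.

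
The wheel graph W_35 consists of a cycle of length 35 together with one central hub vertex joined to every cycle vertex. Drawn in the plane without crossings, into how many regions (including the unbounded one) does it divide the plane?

W_35 has V = 35 + 1 = 36 vertices and E = 2·35 = 70 edges.
By Euler's formula F = 2 − V + E = 2 − 36 + 70 = 36.

36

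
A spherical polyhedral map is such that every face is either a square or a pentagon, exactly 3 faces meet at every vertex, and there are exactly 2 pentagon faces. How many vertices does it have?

10

Let x be the number of squares; then F = 2 + x.
Edge–face incidences: 2E = 5·2 + 4·x = 10 + 4x.
Every vertex has degree 3, so 3V = 2E.
Euler: V − E + F = 2 ⇒ (2E)/3 − E + (2 + x) = 2.
Multiply by 6: 2·(2E) − 3·(2E) + 6·(2 + x) = 12, i.e. 12 + 6x − (10 + 4x) = 12.
Collecting terms: 2x + 2 = 12, so 2x = 10, so x = 5.
Then 2E = 10 + 4·5 = 30, so E = 15, V = 2E/3 = 10, F = 2 + 5 = 7.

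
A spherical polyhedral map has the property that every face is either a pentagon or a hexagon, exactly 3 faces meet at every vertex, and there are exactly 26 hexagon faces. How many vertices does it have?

72

Let x be the number of pentagons; then F = 26 + x.
Edge–face incidences: 2E = 6·26 + 5·x = 156 + 5x.
Every vertex has degree 3, so 3V = 2E.
Euler: V − E + F = 2 ⇒ (2E)/3 − E + (26 + x) = 2.
Multiply by 6: 2·(2E) − 3·(2E) + 6·(26 + x) = 12, i.e. 156 + 6x − (156 + 5x) = 12.
Collecting terms: x = 12.
Then 2E = 156 + 5·12 = 216, so E = 108, V = 2E/3 = 72, F = 26 + 12 = 38.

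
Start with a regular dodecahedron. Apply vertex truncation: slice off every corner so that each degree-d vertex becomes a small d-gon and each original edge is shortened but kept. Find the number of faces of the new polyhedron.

32

The base solid has V = 20, E = 30, F = 12.
Truncation replaces each original edge-end by a new vertex, so V′ = 2E = 60.
Each original edge survives, and each old vertex of degree d contributes d new edges; summing degrees gives Σd = 2E, so E′ = E + 2E = 3E = 90.
Each original face survives and each original vertex becomes one new face: F′ = F + V = 32.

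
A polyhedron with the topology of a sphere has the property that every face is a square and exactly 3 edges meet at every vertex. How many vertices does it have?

Each face has 4 edges and each edge borders two faces, so 2E = 4F.
Each vertex has degree 3, so 3V = 2E and hence V = 4F/3.
Euler: V − E + F = 2 ⇒ (4F/3) − (4F/2) + F = 2.
Multiply by 6: (8 − 12 + 6)F = 12, i.e. 2F = 12.
So F = 6, E = 4·6/2 = 12, V = 4·6/3 = 8.

8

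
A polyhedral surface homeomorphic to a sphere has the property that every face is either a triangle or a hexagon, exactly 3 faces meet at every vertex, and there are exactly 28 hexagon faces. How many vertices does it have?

60

Let x be the number of triangles; then F = 28 + x.
Edge–face incidences: 2E = 6·28 + 3·x = 168 + 3x.
Every vertex has degree 3, so 3V = 2E.
Euler: V − E + F = 2 ⇒ (2E)/3 − E + (28 + x) = 2.
Multiply by 6: 2·(2E) − 3·(2E) + 6·(28 + x) = 12, i.e. 168 + 6x − (168 + 3x) = 12.
Collecting terms: 3x = 12, so x = 4.
Then 2E = 168 + 3·4 = 180, so E = 90, V = 2E/3 = 60, F = 28 + 4 = 32.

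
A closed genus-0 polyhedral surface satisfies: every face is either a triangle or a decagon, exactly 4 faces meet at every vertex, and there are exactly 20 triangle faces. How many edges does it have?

Let x be the number of decagons; then F = 20 + x.
Edge–face incidences: 2E = 3·20 + 10·x = 60 + 10x.
Every vertex has degree 4, so 4V = 2E.
Euler: V − E + F = 2 ⇒ (2E)/4 − E + (20 + x) = 2.
Multiply by 8: 2·(2E) − 4·(2E) + 8·(20 + x) = 16, i.e. 160 + 8x − 2·(60 + 10x) = 16.
Collecting terms: −12x + 40 = 16, so −12x = −24, so x = 2.
Then 2E = 60 + 10·2 = 80, so E = 40, V = 2E/4 = 20, F = 20 + 2 = 22.

40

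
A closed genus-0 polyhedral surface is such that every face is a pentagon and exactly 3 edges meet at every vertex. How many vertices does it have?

20

Each face has 5 edges and each edge borders two faces, so 2E = 5F.
Each vertex has degree 3, so 3V = 2E and hence V = 5F/3.
Euler: V − E + F = 2 ⇒ (5F/3) − (5F/2) + F = 2.
Multiply by 6: (10 − 15 + 6)F = 12, i.e. 1F = 12.
So F = 12, E = 5·12/2 = 30, V = 5·12/3 = 20.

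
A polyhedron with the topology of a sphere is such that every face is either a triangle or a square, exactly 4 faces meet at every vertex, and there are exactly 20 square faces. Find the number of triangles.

8

Let x be the number of triangles; then F = 20 + x.
Edge–face incidences: 2E = 4·20 + 3·x = 80 + 3x.
Every vertex has degree 4, so 4V = 2E.
Euler: V − E + F = 2 ⇒ (2E)/4 − E + (20 + x) = 2.
Multiply by 8: 2·(2E) − 4·(2E) + 8·(20 + x) = 16, i.e. 160 + 8x − 2·(80 + 3x) = 16.
Collecting terms: 2x = 16, so x = 8.
Then 2E = 80 + 3·8 = 104, so E = 52, V = 2E/4 = 26, F = 20 + 8 = 28.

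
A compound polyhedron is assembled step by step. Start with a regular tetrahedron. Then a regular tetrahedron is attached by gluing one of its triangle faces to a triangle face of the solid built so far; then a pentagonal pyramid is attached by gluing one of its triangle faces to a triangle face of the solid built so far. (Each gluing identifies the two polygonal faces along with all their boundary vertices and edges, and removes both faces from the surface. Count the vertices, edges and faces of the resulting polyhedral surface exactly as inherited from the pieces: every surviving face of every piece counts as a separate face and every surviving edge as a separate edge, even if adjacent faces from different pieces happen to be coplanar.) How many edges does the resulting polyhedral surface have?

16

A regular tetrahedron: V=4, E=6, F=4.
Attach a regular tetrahedron (V=4, E=6, F=4) along a 3-gon: merge 3 vertices and 3 edges, delete both glued faces → V=5, E=9, F=6.
Attach a pentagonal pyramid (V=6, E=10, F=6) along a 3-gon: merge 3 vertices and 3 edges, delete both glued faces → V=8, E=16, F=10.
Check: V − E + F = 8 − 16 + 10 = 2.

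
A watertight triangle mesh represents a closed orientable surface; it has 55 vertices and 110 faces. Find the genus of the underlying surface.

Every face is a triangle, so 2E = 3·110 = 330, giving E = 165.
χ = V − E + F = 55 − 165 + 110 = 0.
For a closed orientable surface χ = 2 − 2g, so g = (2 − (0))/2 = 1.

1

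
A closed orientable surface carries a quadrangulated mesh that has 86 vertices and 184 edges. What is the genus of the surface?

4

Every face is a square and each edge borders two faces, so 4F = 2·184, giving F = 92.
χ = V − E + F = 86 − 184 + 92 = -6.
For a closed orientable surface χ = 2 − 2g, so g = (2 − (-6))/2 = 4.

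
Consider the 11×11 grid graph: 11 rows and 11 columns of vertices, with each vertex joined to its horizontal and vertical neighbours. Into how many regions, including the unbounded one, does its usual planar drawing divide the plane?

The grid has V = 11·11 = 121 vertices and E = 11·10 + 11·10 = 220 edges.
F = 2 − V + E = 2 − 121 + 220 = 101.

101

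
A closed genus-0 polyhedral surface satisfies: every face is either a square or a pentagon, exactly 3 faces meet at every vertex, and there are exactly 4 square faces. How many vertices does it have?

12

Let x be the number of pentagons; then F = 4 + x.
Edge–face incidences: 2E = 4·4 + 5·x = 16 + 5x.
Every vertex has degree 3, so 3V = 2E.
Euler: V − E + F = 2 ⇒ (2E)/3 − E + (4 + x) = 2.
Multiply by 6: 2·(2E) − 3·(2E) + 6·(4 + x) = 12, i.e. 24 + 6x − (16 + 5x) = 12.
Collecting terms: x + 8 = 12, so x = 4.
Then 2E = 16 + 5·4 = 36, so E = 18, V = 2E/3 = 12, F = 4 + 4 = 8.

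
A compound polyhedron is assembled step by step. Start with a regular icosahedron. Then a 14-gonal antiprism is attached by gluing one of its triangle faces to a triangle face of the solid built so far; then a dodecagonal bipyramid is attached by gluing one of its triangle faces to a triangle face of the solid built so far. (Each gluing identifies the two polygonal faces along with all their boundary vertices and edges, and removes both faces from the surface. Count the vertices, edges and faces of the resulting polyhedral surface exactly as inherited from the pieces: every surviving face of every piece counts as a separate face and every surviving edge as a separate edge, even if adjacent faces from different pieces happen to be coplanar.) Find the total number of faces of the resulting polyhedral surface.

70

A regular icosahedron: V=12, E=30, F=20.
Attach a 14-gonal antiprism (V=28, E=56, F=30) along a 3-gon: merge 3 vertices and 3 edges, delete both glued faces → V=37, E=83, F=48.
Attach a dodecagonal bipyramid (V=14, E=36, F=24) along a 3-gon: merge 3 vertices and 3 edges, delete both glued faces → V=48, E=116, F=70.
Check: V − E + F = 48 − 116 + 70 = 2.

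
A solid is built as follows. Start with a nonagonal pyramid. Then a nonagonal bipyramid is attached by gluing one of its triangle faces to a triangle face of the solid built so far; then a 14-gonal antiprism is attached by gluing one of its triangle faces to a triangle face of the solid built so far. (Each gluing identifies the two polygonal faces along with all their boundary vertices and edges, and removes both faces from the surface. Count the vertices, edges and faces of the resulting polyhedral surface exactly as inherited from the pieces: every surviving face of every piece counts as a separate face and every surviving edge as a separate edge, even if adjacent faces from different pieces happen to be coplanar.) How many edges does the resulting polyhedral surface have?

A nonagonal pyramid: V=10, E=18, F=10.
Attach a nonagonal bipyramid (V=11, E=27, F=18) along a 3-gon: merge 3 vertices and 3 edges, delete both glued faces → V=18, E=42, F=26.
Attach a 14-gonal antiprism (V=28, E=56, F=30) along a 3-gon: merge 3 vertices and 3 edges, delete both glued faces → V=43, E=95, F=54.
Check: V − E + F = 43 − 95 + 54 = 2.

95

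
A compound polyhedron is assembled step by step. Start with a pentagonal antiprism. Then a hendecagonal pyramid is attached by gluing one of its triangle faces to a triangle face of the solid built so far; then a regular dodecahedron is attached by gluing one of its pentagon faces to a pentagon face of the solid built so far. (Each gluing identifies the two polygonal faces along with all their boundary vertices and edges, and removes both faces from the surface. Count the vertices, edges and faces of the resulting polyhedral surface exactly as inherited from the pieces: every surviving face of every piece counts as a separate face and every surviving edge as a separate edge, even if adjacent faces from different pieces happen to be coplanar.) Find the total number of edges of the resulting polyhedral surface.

64

A pentagonal antiprism: V=10, E=20, F=12.
Attach a hendecagonal pyramid (V=12, E=22, F=12) along a 3-gon: merge 3 vertices and 3 edges, delete both glued faces → V=19, E=39, F=22.
Attach a regular dodecahedron (V=20, E=30, F=12) along a 5-gon: merge 5 vertices and 5 edges, delete both glued faces → V=34, E=64, F=32.
Check: V − E + F = 34 − 64 + 32 = 2.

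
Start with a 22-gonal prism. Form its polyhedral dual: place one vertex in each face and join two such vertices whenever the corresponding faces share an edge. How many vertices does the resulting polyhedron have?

The base solid has V = 44, E = 66, F = 24.
The dual swaps V and F and preserves E: V′ = F = 24, E′ = E = 66, F′ = V = 44.

24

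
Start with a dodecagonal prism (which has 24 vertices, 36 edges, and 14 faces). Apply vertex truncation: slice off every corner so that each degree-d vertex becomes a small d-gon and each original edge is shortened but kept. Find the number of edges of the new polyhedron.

108

Truncation replaces each original edge-end by a new vertex, so V′ = 2E = 72.
Each original edge survives, and each old vertex of degree d contributes d new edges; summing degrees gives Σd = 2E, so E′ = E + 2E = 3E = 108.
Each original face survives and each original vertex becomes one new face: F′ = F + V = 38.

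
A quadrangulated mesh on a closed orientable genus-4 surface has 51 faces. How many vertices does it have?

χ = 2 − 2·4 = -6, and every face is a square so 4F = 2E.
E = 4·51/2 = 102. Then V = -6 + E − F = -6 + 102 − 51 = 45.

45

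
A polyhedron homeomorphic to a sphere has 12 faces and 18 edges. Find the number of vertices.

Here V − E + F = 2.
V = 2 + E − F = 2 + 18 − 12 = 8.

8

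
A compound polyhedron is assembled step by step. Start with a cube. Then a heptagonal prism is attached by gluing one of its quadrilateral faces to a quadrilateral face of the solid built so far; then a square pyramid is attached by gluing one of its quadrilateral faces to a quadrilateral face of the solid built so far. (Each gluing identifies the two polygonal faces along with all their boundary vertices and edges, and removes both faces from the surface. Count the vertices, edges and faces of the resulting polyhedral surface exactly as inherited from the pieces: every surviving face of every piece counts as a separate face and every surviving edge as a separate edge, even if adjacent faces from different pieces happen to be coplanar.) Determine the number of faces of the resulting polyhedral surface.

A cube: V=8, E=12, F=6.
Attach a heptagonal prism (V=14, E=21, F=9) along a 4-gon: merge 4 vertices and 4 edges, delete both glued faces → V=18, E=29, F=13.
Attach a square pyramid (V=5, E=8, F=5) along a 4-gon: merge 4 vertices and 4 edges, delete both glued faces → V=19, E=33, F=16.
Check: V − E + F = 19 − 33 + 16 = 2.

16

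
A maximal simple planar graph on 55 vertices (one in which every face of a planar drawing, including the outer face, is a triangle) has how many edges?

159

In a plane triangulation 3F = 2E and V − E + F = 2, so E = 3V − 6 = 3·55 − 6 = 159.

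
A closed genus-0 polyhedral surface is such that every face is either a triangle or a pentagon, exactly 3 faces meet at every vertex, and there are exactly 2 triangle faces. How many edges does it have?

18

Let x be the number of pentagons; then F = 2 + x.
Edge–face incidences: 2E = 3·2 + 5·x = 6 + 5x.
Every vertex has degree 3, so 3V = 2E.
Euler: V − E + F = 2 ⇒ (2E)/3 − E + (2 + x) = 2.
Multiply by 6: 2·(2E) − 3·(2E) + 6·(2 + x) = 12, i.e. 12 + 6x − (6 + 5x) = 12.
Collecting terms: x + 6 = 12, so x = 6.
Then 2E = 6 + 5·6 = 36, so E = 18, V = 2E/3 = 12, F = 2 + 6 = 8.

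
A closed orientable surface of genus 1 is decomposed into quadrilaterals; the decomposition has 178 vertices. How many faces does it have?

χ = 2 − 2·1 = 0, and every face is a square so 4F = 2E.
V − E + F = 0 with E = 4F/2 gives 178 − (4/2 − 1)·F = 0, so F = 178 and E = 356.

178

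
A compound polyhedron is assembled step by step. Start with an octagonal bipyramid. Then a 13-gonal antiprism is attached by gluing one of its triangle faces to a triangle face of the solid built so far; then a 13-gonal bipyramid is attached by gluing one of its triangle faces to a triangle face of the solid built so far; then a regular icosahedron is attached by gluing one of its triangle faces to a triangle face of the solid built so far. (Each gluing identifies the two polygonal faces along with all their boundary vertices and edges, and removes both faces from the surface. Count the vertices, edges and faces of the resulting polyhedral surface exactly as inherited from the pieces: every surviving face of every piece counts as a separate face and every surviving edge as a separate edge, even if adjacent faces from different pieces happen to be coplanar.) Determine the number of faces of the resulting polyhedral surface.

An octagonal bipyramid: V=10, E=24, F=16.
Attach a 13-gonal antiprism (V=26, E=52, F=28) along a 3-gon: merge 3 vertices and 3 edges, delete both glued faces → V=33, E=73, F=42.
Attach a 13-gonal bipyramid (V=15, E=39, F=26) along a 3-gon: merge 3 vertices and 3 edges, delete both glued faces → V=45, E=109, F=66.
Attach a regular icosahedron (V=12, E=30, F=20) along a 3-gon: merge 3 vertices and 3 edges, delete both glued faces → V=54, E=136, F=84.
Check: V − E + F = 54 − 136 + 84 = 2.

84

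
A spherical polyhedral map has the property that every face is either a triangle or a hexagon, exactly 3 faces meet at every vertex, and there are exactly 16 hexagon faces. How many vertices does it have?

36

Let x be the number of triangles; then F = 16 + x.
Edge–face incidences: 2E = 6·16 + 3·x = 96 + 3x.
Every vertex has degree 3, so 3V = 2E.
Euler: V − E + F = 2 ⇒ (2E)/3 − E + (16 + x) = 2.
Multiply by 6: 2·(2E) − 3·(2E) + 6·(16 + x) = 12, i.e. 96 + 6x − (96 + 3x) = 12.
Collecting terms: 3x = 12, so x = 4.
Then 2E = 96 + 3·4 = 108, so E = 54, V = 2E/3 = 36, F = 16 + 4 = 20.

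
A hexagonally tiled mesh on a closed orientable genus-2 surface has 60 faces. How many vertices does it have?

118

χ = 2 − 2·2 = -2, and every face is a hexagon so 6F = 2E.
E = 6·60/2 = 180. Then V = -2 + E − F = -2 + 180 − 60 = 118.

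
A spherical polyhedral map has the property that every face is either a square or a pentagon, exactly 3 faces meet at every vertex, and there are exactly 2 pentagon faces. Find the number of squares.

Let x be the number of squares; then F = 2 + x.
Edge–face incidences: 2E = 5·2 + 4·x = 10 + 4x.
Every vertex has degree 3, so 3V = 2E.
Euler: V − E + F = 2 ⇒ (2E)/3 − E + (2 + x) = 2.
Multiply by 6: 2·(2E) − 3·(2E) + 6·(2 + x) = 12, i.e. 12 + 6x − (10 + 4x) = 12.
Collecting terms: 2x + 2 = 12, so 2x = 10, so x = 5.
Then 2E = 10 + 4·5 = 30, so E = 15, V = 2E/3 = 10, F = 2 + 5 = 7.

5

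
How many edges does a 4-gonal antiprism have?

16

An antiprism on an n-gon has two n-gon caps and 2n triangles: V = 2·4 = 8, E = 4·4 = 16, F = 2·4 + 2 = 10.
Check: V − E + F = 8 − 16 + 10 = 2.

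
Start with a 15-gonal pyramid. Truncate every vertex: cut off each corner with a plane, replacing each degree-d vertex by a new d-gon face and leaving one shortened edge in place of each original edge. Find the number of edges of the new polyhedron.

90

The base solid has V = 16, E = 30, F = 16.
Truncation replaces each original edge-end by a new vertex, so V′ = 2E = 60.
Each original edge survives, and each old vertex of degree d contributes d new edges; summing degrees gives Σd = 2E, so E′ = E + 2E = 3E = 90.
Each original face survives and each original vertex becomes one new face: F′ = F + V = 32.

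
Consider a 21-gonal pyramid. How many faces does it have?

22

A pyramid on an n-gon base has one n-gon and n triangles: V = 21 + 1 = 22, E = 2·21 = 42, F = 21 + 1 = 22.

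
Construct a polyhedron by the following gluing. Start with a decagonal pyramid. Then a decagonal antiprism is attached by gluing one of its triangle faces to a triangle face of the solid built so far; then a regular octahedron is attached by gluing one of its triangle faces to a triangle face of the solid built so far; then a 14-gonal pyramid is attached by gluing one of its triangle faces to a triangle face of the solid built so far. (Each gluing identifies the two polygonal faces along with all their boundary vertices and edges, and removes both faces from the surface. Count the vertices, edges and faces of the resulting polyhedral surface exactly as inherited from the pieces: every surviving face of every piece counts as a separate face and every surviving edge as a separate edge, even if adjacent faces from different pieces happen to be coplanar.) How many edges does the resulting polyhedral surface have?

A decagonal pyramid: V=11, E=20, F=11.
Attach a decagonal antiprism (V=20, E=40, F=22) along a 3-gon: merge 3 vertices and 3 edges, delete both glued faces → V=28, E=57, F=31.
Attach a regular octahedron (V=6, E=12, F=8) along a 3-gon: merge 3 vertices and 3 edges, delete both glued faces → V=31, E=66, F=37.
Attach a 14-gonal pyramid (V=15, E=28, F=15) along a 3-gon: merge 3 vertices and 3 edges, delete both glued faces → V=43, E=91, F=50.
Check: V − E + F = 43 − 91 + 50 = 2.

91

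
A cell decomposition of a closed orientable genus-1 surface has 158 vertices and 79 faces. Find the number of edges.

For a closed orientable surface of genus 1, χ = 2 − 2·1 = 0.
E = V + F − (0) = 158 + 79 − (0) = 237.

237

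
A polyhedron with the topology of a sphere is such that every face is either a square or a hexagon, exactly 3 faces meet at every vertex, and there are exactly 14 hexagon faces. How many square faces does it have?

Let x be the number of squares; then F = 14 + x.
Edge–face incidences: 2E = 6·14 + 4·x = 84 + 4x.
Every vertex has degree 3, so 3V = 2E.
Euler: V − E + F = 2 ⇒ (2E)/3 − E + (14 + x) = 2.
Multiply by 6: 2·(2E) − 3·(2E) + 6·(14 + x) = 12, i.e. 84 + 6x − (84 + 4x) = 12.
Collecting terms: 2x = 12, so x = 6.
Then 2E = 84 + 4·6 = 108, so E = 54, V = 2E/3 = 36, F = 14 + 6 = 20.

6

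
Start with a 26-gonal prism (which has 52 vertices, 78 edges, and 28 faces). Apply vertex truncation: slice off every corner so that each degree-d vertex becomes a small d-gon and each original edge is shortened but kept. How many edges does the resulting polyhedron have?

234

Truncation replaces each original edge-end by a new vertex, so V′ = 2E = 156.
Each original edge survives, and each old vertex of degree d contributes d new edges; summing degrees gives Σd = 2E, so E′ = E + 2E = 3E = 234.
Each original face survives and each original vertex becomes one new face: F′ = F + V = 80.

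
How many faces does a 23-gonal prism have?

25

A prism on an n-gon has two n-gon bases and n rectangular sides: V = 2·23 = 46, E = 3·23 = 69, F = 23 + 2 = 25.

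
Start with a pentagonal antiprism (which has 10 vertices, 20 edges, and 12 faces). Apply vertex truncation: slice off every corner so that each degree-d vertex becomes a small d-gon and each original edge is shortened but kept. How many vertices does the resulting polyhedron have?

Truncation replaces each original edge-end by a new vertex, so V′ = 2E = 40.
Each original edge survives, and each old vertex of degree d contributes d new edges; summing degrees gives Σd = 2E, so E′ = E + 2E = 3E = 60.
Each original face survives and each original vertex becomes one new face: F′ = F + V = 22.

40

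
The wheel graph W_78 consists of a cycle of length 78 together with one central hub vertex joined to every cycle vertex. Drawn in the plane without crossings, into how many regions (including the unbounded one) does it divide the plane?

W_78 has V = 78 + 1 = 79 vertices and E = 2·78 = 156 edges.
By Euler's formula F = 2 − V + E = 2 − 79 + 156 = 79.

79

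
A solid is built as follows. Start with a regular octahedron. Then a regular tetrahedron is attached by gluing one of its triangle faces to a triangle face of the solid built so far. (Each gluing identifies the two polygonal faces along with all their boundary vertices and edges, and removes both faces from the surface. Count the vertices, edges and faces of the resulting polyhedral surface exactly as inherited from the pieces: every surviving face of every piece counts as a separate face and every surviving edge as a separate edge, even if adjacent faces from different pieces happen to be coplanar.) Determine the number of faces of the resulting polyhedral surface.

A regular octahedron: V=6, E=12, F=8.
Attach a regular tetrahedron (V=4, E=6, F=4) along a 3-gon: merge 3 vertices and 3 edges, delete both glued faces → V=7, E=15, F=10.
Check: V − E + F = 7 − 15 + 10 = 2.

10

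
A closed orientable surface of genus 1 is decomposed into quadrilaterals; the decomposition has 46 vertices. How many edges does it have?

χ = 2 − 2·1 = 0, and every face is a square so 4F = 2E.
V − E + F = 0 with E = 4F/2 gives 46 − (4/2 − 1)·F = 0, so F = 46 and E = 92.

92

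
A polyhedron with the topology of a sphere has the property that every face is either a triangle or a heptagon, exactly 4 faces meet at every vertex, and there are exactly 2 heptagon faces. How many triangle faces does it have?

14

Let x be the number of triangles; then F = 2 + x.
Edge–face incidences: 2E = 7·2 + 3·x = 14 + 3x.
Every vertex has degree 4, so 4V = 2E.
Euler: V − E + F = 2 ⇒ (2E)/4 − E + (2 + x) = 2.
Multiply by 8: 2·(2E) − 4·(2E) + 8·(2 + x) = 16, i.e. 16 + 8x − 2·(14 + 3x) = 16.
Collecting terms: 2x − 12 = 16, so 2x = 28, so x = 14.
Then 2E = 14 + 3·14 = 56, so E = 28, V = 2E/4 = 14, F = 2 + 14 = 16.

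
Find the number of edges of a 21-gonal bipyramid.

A bipyramid over an n-gon has 2n triangular faces and n + 2 vertices: V = 21 + 2 = 23, E = 3·21 = 63, F = 2·21 = 42.

63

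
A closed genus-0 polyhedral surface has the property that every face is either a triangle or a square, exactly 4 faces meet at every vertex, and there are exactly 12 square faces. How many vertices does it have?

Let x be the number of triangles; then F = 12 + x.
Edge–face incidences: 2E = 4·12 + 3·x = 48 + 3x.
Every vertex has degree 4, so 4V = 2E.
Euler: V − E + F = 2 ⇒ (2E)/4 − E + (12 + x) = 2.
Multiply by 8: 2·(2E) − 4·(2E) + 8·(12 + x) = 16, i.e. 96 + 8x − 2·(48 + 3x) = 16.
Collecting terms: 2x = 16, so x = 8.
Then 2E = 48 + 3·8 = 72, so E = 36, V = 2E/4 = 18, F = 12 + 8 = 20.

18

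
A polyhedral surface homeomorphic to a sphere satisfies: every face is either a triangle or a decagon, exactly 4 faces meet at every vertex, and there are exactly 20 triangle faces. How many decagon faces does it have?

2

Let x be the number of decagons; then F = 20 + x.
Edge–face incidences: 2E = 3·20 + 10·x = 60 + 10x.
Every vertex has degree 4, so 4V = 2E.
Euler: V − E + F = 2 ⇒ (2E)/4 − E + (20 + x) = 2.
Multiply by 8: 2·(2E) − 4·(2E) + 8·(20 + x) = 16, i.e. 160 + 8x − 2·(60 + 10x) = 16.
Collecting terms: −12x + 40 = 16, so −12x = −24, so x = 2.
Then 2E = 60 + 10·2 = 80, so E = 40, V = 2E/4 = 20, F = 20 + 2 = 22.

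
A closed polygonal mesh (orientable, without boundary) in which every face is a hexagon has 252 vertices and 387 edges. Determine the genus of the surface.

4

Every face is a hexagon and each edge borders two faces, so 6F = 2·387, giving F = 129.
χ = V − E + F = 252 − 387 + 129 = -6.
For a closed orientable surface χ = 2 − 2g, so g = (2 − (-6))/2 = 4.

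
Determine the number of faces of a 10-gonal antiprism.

22

An antiprism on an n-gon has two n-gon caps and 2n triangles: V = 2·10 = 20, E = 4·10 = 40, F = 2·10 + 2 = 22.
Check: V − E + F = 20 − 40 + 22 = 2.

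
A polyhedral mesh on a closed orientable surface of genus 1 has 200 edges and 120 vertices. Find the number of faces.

For a closed orientable surface of genus 1, χ = 2 − 2·1 = 0.
F = 0 − V + E = 0 − 120 + 200 = 80.

80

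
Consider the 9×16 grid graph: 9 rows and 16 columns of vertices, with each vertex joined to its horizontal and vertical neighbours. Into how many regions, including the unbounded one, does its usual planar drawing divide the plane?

The grid has V = 9·16 = 144 vertices and E = 9·15 + 16·8 = 263 edges.
F = 2 − V + E = 2 − 144 + 263 = 121.

121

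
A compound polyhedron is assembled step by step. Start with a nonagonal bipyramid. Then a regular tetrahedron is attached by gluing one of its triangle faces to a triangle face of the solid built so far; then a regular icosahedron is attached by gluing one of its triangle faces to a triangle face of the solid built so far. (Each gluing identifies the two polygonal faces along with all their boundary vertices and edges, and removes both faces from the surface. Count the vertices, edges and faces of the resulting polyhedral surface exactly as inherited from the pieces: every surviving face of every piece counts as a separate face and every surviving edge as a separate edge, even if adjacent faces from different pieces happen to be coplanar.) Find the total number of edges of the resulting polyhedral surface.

57

A nonagonal bipyramid: V=11, E=27, F=18.
Attach a regular tetrahedron (V=4, E=6, F=4) along a 3-gon: merge 3 vertices and 3 edges, delete both glued faces → V=12, E=30, F=20.
Attach a regular icosahedron (V=12, E=30, F=20) along a 3-gon: merge 3 vertices and 3 edges, delete both glued faces → V=21, E=57, F=38.
Check: V − E + F = 21 − 57 + 38 = 2.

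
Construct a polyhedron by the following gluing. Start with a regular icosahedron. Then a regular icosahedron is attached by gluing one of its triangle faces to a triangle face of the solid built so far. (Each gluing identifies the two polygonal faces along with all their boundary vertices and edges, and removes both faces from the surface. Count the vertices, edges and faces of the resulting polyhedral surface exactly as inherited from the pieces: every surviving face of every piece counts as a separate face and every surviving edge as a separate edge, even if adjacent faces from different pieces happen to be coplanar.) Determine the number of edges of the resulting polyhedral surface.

57

A regular icosahedron: V=12, E=30, F=20.
Attach a regular icosahedron (V=12, E=30, F=20) along a 3-gon: merge 3 vertices and 3 edges, delete both glued faces → V=21, E=57, F=38.
Check: V − E + F = 21 − 57 + 38 = 2.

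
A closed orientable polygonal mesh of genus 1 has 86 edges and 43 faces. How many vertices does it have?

43

For a closed orientable surface of genus 1, χ = 2 − 2·1 = 0.
V = 0 + E − F = 0 + 86 − 43 = 43.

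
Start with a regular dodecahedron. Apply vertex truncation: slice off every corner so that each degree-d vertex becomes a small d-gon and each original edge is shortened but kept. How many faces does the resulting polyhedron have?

32

The base solid has V = 20, E = 30, F = 12.
Truncation replaces each original edge-end by a new vertex, so V′ = 2E = 60.
Each original edge survives, and each old vertex of degree d contributes d new edges; summing degrees gives Σd = 2E, so E′ = E + 2E = 3E = 90.
Each original face survives and each original vertex becomes one new face: F′ = F + V = 32.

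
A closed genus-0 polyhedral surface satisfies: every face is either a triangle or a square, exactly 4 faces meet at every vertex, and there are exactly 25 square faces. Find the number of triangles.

8

Let x be the number of triangles; then F = 25 + x.
Edge–face incidences: 2E = 4·25 + 3·x = 100 + 3x.
Every vertex has degree 4, so 4V = 2E.
Euler: V − E + F = 2 ⇒ (2E)/4 − E + (25 + x) = 2.
Multiply by 8: 2·(2E) − 4·(2E) + 8·(25 + x) = 16, i.e. 200 + 8x − 2·(100 + 3x) = 16.
Collecting terms: 2x = 16, so x = 8.
Then 2E = 100 + 3·8 = 124, so E = 62, V = 2E/4 = 31, F = 25 + 8 = 33.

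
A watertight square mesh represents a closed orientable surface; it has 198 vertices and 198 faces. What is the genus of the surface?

1

Every face is a square, so 2E = 4·198 = 792, giving E = 396.
χ = V − E + F = 198 − 396 + 198 = 0.
For a closed orientable surface χ = 2 − 2g, so g = (2 − (0))/2 = 1.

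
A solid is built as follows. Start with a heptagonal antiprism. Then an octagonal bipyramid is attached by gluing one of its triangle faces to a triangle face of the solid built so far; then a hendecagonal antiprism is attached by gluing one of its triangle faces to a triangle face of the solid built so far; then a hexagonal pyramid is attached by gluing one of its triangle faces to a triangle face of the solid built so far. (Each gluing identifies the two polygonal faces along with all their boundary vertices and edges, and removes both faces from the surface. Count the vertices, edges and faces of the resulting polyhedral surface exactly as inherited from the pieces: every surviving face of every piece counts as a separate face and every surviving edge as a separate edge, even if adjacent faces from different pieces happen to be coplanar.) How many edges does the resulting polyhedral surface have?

99

A heptagonal antiprism: V=14, E=28, F=16.
Attach an octagonal bipyramid (V=10, E=24, F=16) along a 3-gon: merge 3 vertices and 3 edges, delete both glued faces → V=21, E=49, F=30.
Attach a hendecagonal antiprism (V=22, E=44, F=24) along a 3-gon: merge 3 vertices and 3 edges, delete both glued faces → V=40, E=90, F=52.
Attach a hexagonal pyramid (V=7, E=12, F=7) along a 3-gon: merge 3 vertices and 3 edges, delete both glued faces → V=44, E=99, F=57.
Check: V − E + F = 44 − 99 + 57 = 2.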